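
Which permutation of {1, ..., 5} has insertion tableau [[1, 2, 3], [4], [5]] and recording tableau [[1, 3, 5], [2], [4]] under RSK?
5 1 4 2 3

Reverse RSK: for i = n, n-1, ..., 1, locate i in Q, remove the corresponding corner cell from P, and reverse-bump its entry up through P; the value ejected from row 1 is w(i).

So w = 5 1 4 2 3.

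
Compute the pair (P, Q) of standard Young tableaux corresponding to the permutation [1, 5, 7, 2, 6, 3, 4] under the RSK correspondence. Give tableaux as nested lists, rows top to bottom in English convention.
P = [[1, 2, 3, 4], [5, 6], [7]], Q = [[1, 2, 3, 7], [4, 5], [6]]

Insert each entry of the permutation into P by Schensted row insertion, recording in Q the position of each new cell.

Insert 1: appended to row 1. P = [[1]].
Insert 5: appended to row 1. P = [[1, 5]].
Insert 7: appended to row 1. P = [[1, 5, 7]].
Insert 2: 2 bumps 5 from row 1; 5 starts row 2. P = [[1, 2, 7], [5]].
Insert 6: 6 bumps 7 from row 1; 7 appends to row 2. P = [[1, 2, 6], [5, 7]].
Insert 3: 3 bumps 6 from row 1; 6 bumps 7 from row 2; 7 starts row 3. P = [[1, 2, 3], [5, 6], [7]].
Insert 4: appended to row 1. P = [[1, 2, 3, 4], [5, 6], [7]].

So P = [[1, 2, 3, 4], [5, 6], [7]], Q = [[1, 2, 3, 7], [4, 5], [6]].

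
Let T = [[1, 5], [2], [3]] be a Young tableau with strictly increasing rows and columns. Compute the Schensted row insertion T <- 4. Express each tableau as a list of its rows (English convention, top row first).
In row 1, 4 replaces 5 (the leftmost entry greater than 4); 5 is bumped to row 2. 5 is appended to row 2. The new tableau is [[1, 4], [2, 5], [3]].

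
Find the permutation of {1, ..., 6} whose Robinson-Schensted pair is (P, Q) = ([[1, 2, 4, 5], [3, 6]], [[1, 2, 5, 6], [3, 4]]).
3 6 1 2 4 5

Reverse the RSK construction: for i from n down to 1, find the cell of Q containing i, remove the entry at that cell from P, and reverse-bump it up through P; the value ejected from row 1 is w(i).

Step i=6: Q has 6 at row 1, column 4; remove that cell from P, ejecting 5. So w(6) = 5. P is now [[1, 2, 4], [3, 6]].
Step i=5: Q has 5 at row 1, column 3; remove that cell from P, ejecting 4. So w(5) = 4. P is now [[1, 2], [3, 6]].
Step i=4: Q has 4 at row 2, column 2; remove 6 from row 2 of P and reverse-bump: 6 enters row 1 and ejects 2. So w(4) = 2. P is now [[1, 6], [3]].
Step i=3: Q has 3 at row 2, column 1; remove 3 from row 2 of P and reverse-bump: 3 enters row 1 and ejects 1. So w(3) = 1. P is now [[3, 6]].
Step i=2: Q has 2 at row 1, column 2; remove that cell from P, ejecting 6. So w(2) = 6. P is now [[3]].
Step i=1: Q has 1 at row 1, column 1; remove that cell from P, ejecting 3. So w(1) = 3. P is now [].

So w = 3 6 1 2 4 5.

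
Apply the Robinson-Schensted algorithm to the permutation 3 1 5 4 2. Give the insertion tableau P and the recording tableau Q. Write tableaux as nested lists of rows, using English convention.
Insert each entry of the permutation into P by Schensted row insertion, recording in Q the position of each new cell.

Insert 3: appended to row 1. P = [[3]].
Insert 1: 1 bumps 3 from row 1; 3 starts row 2. P = [[1], [3]].
Insert 5: appended to row 1. P = [[1, 5], [3]].
Insert 4: 4 bumps 5 from row 1; 5 appends to row 2. P = [[1, 4], [3, 5]].
Insert 2: 2 bumps 4 from row 1; 4 bumps 5 from row 2; 5 starts row 3. P = [[1, 2], [3, 4], [5]].

So P = [[1, 2], [3, 4], [5]], Q = [[1, 3], [2, 4], [5]].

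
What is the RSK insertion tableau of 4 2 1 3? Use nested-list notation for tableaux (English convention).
Insert 4: appended to row 1. P = [[4]].
Insert 2: 2 bumps 4 from row 1; 4 starts row 2. P = [[2], [4]].
Insert 1: 1 bumps 2 from row 1; 2 bumps 4 from row 2; 4 starts row 3. P = [[1], [2], [4]].
Insert 3: appended to row 1. P = [[1, 3], [2], [4]].

So P = [[1, 3], [2], [4]].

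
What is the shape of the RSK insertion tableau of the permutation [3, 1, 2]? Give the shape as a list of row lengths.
Row-insert each entry into an empty tableau.

After inserting 3: P = [[3]].
After inserting 1: P = [[1], [3]].
After inserting 2: P = [[1, 2], [3]].

The final insertion tableau P = [[1, 2], [3]] has shape [2, 1].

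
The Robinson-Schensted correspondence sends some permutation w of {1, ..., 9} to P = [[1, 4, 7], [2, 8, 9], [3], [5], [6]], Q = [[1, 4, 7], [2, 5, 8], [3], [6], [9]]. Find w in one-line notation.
Reverse the RSK construction: for i from n down to 1, find the cell of Q containing i, remove the entry at that cell from P, and reverse-bump it up through P; the value ejected from row 1 is w(i).

Step i=9: Q has 9 at row 5, column 1; remove 6 from row 5 of P and reverse-bump: 6 enters row 4 and ejects 5; 5 enters row 3 and ejects 3; 3 enters row 2 and ejects 2; 2 enters row 1 and ejects 1. So w(9) = 1. P is now [[2, 4, 7], [3, 8, 9], [5], [6]].
Step i=8: Q has 8 at row 2, column 3; remove 9 from row 2 of P and reverse-bump: 9 enters row 1 and ejects 7. So w(8) = 7. P is now [[2, 4, 9], [3, 8], [5], [6]].
Step i=7: Q has 7 at row 1, column 3; remove that cell from P, ejecting 9. So w(7) = 9. P is now [[2, 4], [3, 8], [5], [6]].
Step i=6: Q has 6 at row 4, column 1; remove 6 from row 4 of P and reverse-bump: 6 enters row 3 and ejects 5; 5 enters row 2 and ejects 3; 3 enters row 1 and ejects 2. So w(6) = 2. P is now [[3, 4], [5, 8], [6]].
Step i=5: Q has 5 at row 2, column 2; remove 8 from row 2 of P and reverse-bump: 8 enters row 1 and ejects 4. So w(5) = 4. P is now [[3, 8], [5], [6]].
Step i=4: Q has 4 at row 1, column 2; remove that cell from P, ejecting 8. So w(4) = 8. P is now [[3], [5], [6]].
Step i=3: Q has 3 at row 3, column 1; remove 6 from row 3 of P and reverse-bump: 6 enters row 2 and ejects 5; 5 enters row 1 and ejects 3. So w(3) = 3. P is now [[5], [6]].
Step i=2: Q has 2 at row 2, column 1; remove 6 from row 2 of P and reverse-bump: 6 enters row 1 and ejects 5. So w(2) = 5. P is now [[6]].
Step i=1: Q has 1 at row 1, column 1; remove that cell from P, ejecting 6. So w(1) = 6. P is now [].

So w = 6 5 3 8 4 2 9 7 1.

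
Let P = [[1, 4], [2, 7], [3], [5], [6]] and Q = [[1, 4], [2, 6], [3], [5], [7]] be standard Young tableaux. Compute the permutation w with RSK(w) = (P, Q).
Reverse RSK: for i = n, n-1, ..., 1, locate i in Q, remove the corresponding corner cell from P, and reverse-bump its entry up through P; the value ejected from row 1 is w(i).

So w = 6 5 3 7 2 4 1.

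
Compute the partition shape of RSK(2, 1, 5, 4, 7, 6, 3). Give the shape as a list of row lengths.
Row-insert each entry into an empty tableau.

After inserting 2: P = [[2]].
After inserting 1: P = [[1], [2]].
After inserting 5: P = [[1, 5], [2]].
After inserting 4: P = [[1, 4], [2, 5]].
After inserting 7: P = [[1, 4, 7], [2, 5]].
After inserting 6: P = [[1, 4, 6], [2, 5, 7]].
After inserting 3: P = [[1, 3, 6], [2, 4, 7], [5]].

The final insertion tableau P = [[1, 3, 6], [2, 4, 7], [5]] has shape [3, 3, 1].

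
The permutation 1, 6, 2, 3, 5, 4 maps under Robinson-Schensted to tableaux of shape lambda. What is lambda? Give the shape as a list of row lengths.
[4, 1, 1]

Row-insert each entry into an empty tableau.

After inserting 1: P = [[1]].
After inserting 6: P = [[1, 6]].
After inserting 2: P = [[1, 2], [6]].
After inserting 3: P = [[1, 2, 3], [6]].
After inserting 5: P = [[1, 2, 3, 5], [6]].
After inserting 4: P = [[1, 2, 3, 4], [5], [6]].

The final insertion tableau P = [[1, 2, 3, 4], [5], [6]] has shape [4, 1, 1].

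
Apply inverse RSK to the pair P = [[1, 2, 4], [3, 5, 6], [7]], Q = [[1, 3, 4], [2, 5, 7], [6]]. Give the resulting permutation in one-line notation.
Reverse the RSK construction: for i from n down to 1, find the cell of Q containing i, remove the entry at that cell from P, and reverse-bump it up through P; the value ejected from row 1 is w(i).

Step i=7: Q has 7 at row 2, column 3; remove 6 from row 2 of P and reverse-bump: 6 enters row 1 and ejects 4. So w(7) = 4. P is now [[1, 2, 6], [3, 5], [7]].
Step i=6: Q has 6 at row 3, column 1; remove 7 from row 3 of P and reverse-bump: 7 enters row 2 and ejects 5; 5 enters row 1 and ejects 2. So w(6) = 2. P is now [[1, 5, 6], [3, 7]].
Step i=5: Q has 5 at row 2, column 2; remove 7 from row 2 of P and reverse-bump: 7 enters row 1 and ejects 6. So w(5) = 6. P is now [[1, 5, 7], [3]].
Step i=4: Q has 4 at row 1, column 3; remove that cell from P, ejecting 7. So w(4) = 7. P is now [[1, 5], [3]].
Step i=3: Q has 3 at row 1, column 2; remove that cell from P, ejecting 5. So w(3) = 5. P is now [[1], [3]].
Step i=2: Q has 2 at row 2, column 1; remove 3 from row 2 of P and reverse-bump: 3 enters row 1 and ejects 1. So w(2) = 1. P is now [[3]].
Step i=1: Q has 1 at row 1, column 1; remove that cell from P, ejecting 3. So w(1) = 3. P is now [].

So w = 3 1 5 7 6 2 4.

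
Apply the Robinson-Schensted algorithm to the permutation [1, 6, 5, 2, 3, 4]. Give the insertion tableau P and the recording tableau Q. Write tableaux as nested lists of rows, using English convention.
P = [[1, 2, 3, 4], [5], [6]], Q = [[1, 2, 5, 6], [3], [4]]

Insert each entry of the permutation into P by Schensted row insertion, recording in Q the position of each new cell.

Insert 1: appended to row 1. P = [[1]].
Insert 6: appended to row 1. P = [[1, 6]].
Insert 5: 5 bumps 6 from row 1; 6 starts row 2. P = [[1, 5], [6]].
Insert 2: 2 bumps 5 from row 1; 5 bumps 6 from row 2; 6 starts row 3. P = [[1, 2], [5], [6]].
Insert 3: appended to row 1. P = [[1, 2, 3], [5], [6]].
Insert 4: appended to row 1. P = [[1, 2, 3, 4], [5], [6]].

So P = [[1, 2, 3, 4], [5], [6]], Q = [[1, 2, 5, 6], [3], [4]].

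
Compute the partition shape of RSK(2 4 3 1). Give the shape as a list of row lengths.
Row-insert each entry into an empty tableau.

After inserting 2: P = [[2]].
After inserting 4: P = [[2, 4]].
After inserting 3: P = [[2, 3], [4]].
After inserting 1: P = [[1, 3], [2], [4]].

The final insertion tableau P = [[1, 3], [2], [4]] has shape [2, 1, 1].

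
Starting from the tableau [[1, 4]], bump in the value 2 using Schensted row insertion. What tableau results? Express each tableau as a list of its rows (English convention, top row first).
In row 1, 2 replaces 4 (the leftmost entry greater than 2); 4 is bumped to row 2. 4 starts a new row 2. The new tableau is [[1, 2], [4]].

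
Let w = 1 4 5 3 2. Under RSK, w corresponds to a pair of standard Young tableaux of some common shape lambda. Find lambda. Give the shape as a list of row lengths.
Row-insert each entry into an empty tableau.

After inserting 1: P = [[1]].
After inserting 4: P = [[1, 4]].
After inserting 5: P = [[1, 4, 5]].
After inserting 3: P = [[1, 3, 5], [4]].
After inserting 2: P = [[1, 2, 5], [3], [4]].

The final insertion tableau P = [[1, 2, 5], [3], [4]] has shape [3, 1, 1].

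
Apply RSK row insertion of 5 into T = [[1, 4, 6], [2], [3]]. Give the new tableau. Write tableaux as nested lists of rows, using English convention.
In row 1, 5 replaces 6 (the leftmost entry greater than 5); 6 is bumped to row 2. 6 is appended to row 2. The new tableau is [[1, 4, 5], [2, 6], [3]].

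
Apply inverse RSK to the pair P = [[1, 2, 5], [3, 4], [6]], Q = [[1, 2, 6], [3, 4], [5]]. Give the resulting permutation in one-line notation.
3 6 1 4 2 5

Reverse the RSK construction: for i from n down to 1, find the cell of Q containing i, remove the entry at that cell from P, and reverse-bump it up through P; the value ejected from row 1 is w(i).

Step i=6: Q has 6 at row 1, column 3; remove that cell from P, ejecting 5. So w(6) = 5. P is now [[1, 2], [3, 4], [6]].
Step i=5: Q has 5 at row 3, column 1; remove 6 from row 3 of P and reverse-bump: 6 enters row 2 and ejects 4; 4 enters row 1 and ejects 2. So w(5) = 2. P is now [[1, 4], [3, 6]].
Step i=4: Q has 4 at row 2, column 2; remove 6 from row 2 of P and reverse-bump: 6 enters row 1 and ejects 4. So w(4) = 4. P is now [[1, 6], [3]].
Step i=3: Q has 3 at row 2, column 1; remove 3 from row 2 of P and reverse-bump: 3 enters row 1 and ejects 1. So w(3) = 1. P is now [[3, 6]].
Step i=2: Q has 2 at row 1, column 2; remove that cell from P, ejecting 6. So w(2) = 6. P is now [[3]].
Step i=1: Q has 1 at row 1, column 1; remove that cell from P, ejecting 3. So w(1) = 3. P is now [].

So w = 3 6 1 4 2 5.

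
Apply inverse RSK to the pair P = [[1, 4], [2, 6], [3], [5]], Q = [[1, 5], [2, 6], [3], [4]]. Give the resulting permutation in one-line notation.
Reverse the RSK construction: for i from n down to 1, find the cell of Q containing i, remove the entry at that cell from P, and reverse-bump it up through P; the value ejected from row 1 is w(i).

Step i=6: Q has 6 at row 2, column 2; remove 6 from row 2 of P and reverse-bump: 6 enters row 1 and ejects 4. So w(6) = 4. P is now [[1, 6], [2], [3], [5]].
Step i=5: Q has 5 at row 1, column 2; remove that cell from P, ejecting 6. So w(5) = 6. P is now [[1], [2], [3], [5]].
Step i=4: Q has 4 at row 4, column 1; remove 5 from row 4 of P and reverse-bump: 5 enters row 3 and ejects 3; 3 enters row 2 and ejects 2; 2 enters row 1 and ejects 1. So w(4) = 1. P is now [[2], [3], [5]].
Step i=3: Q has 3 at row 3, column 1; remove 5 from row 3 of P and reverse-bump: 5 enters row 2 and ejects 3; 3 enters row 1 and ejects 2. So w(3) = 2. P is now [[3], [5]].
Step i=2: Q has 2 at row 2, column 1; remove 5 from row 2 of P and reverse-bump: 5 enters row 1 and ejects 3. So w(2) = 3. P is now [[5]].
Step i=1: Q has 1 at row 1, column 1; remove that cell from P, ejecting 5. So w(1) = 5. P is now [].

So w = 5 3 2 1 6 4.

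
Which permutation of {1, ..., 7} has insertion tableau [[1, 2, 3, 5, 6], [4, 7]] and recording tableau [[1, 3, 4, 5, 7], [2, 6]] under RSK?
4 1 2 3 7 5 6

Reverse RSK: for i = n, n-1, ..., 1, locate i in Q, remove the corresponding corner cell from P, and reverse-bump its entry up through P; the value ejected from row 1 is w(i).

So w = 4 1 2 3 7 5 6.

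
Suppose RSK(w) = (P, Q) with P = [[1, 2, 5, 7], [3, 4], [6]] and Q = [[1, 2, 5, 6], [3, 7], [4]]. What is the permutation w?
3 6 4 1 5 7 2

Reverse the RSK construction: for i from n down to 1, find the cell of Q containing i, remove the entry at that cell from P, and reverse-bump it up through P; the value ejected from row 1 is w(i).

Step i=7: Q has 7 at row 2, column 2; remove 4 from row 2 of P and reverse-bump: 4 enters row 1 and ejects 2. So w(7) = 2. P is now [[1, 4, 5, 7], [3], [6]].
Step i=6: Q has 6 at row 1, column 4; remove that cell from P, ejecting 7. So w(6) = 7. P is now [[1, 4, 5], [3], [6]].
Step i=5: Q has 5 at row 1, column 3; remove that cell from P, ejecting 5. So w(5) = 5. P is now [[1, 4], [3], [6]].
Step i=4: Q has 4 at row 3, column 1; remove 6 from row 3 of P and reverse-bump: 6 enters row 2 and ejects 3; 3 enters row 1 and ejects 1. So w(4) = 1. P is now [[3, 4], [6]].
Step i=3: Q has 3 at row 2, column 1; remove 6 from row 2 of P and reverse-bump: 6 enters row 1 and ejects 4. So w(3) = 4. P is now [[3, 6]].
Step i=2: Q has 2 at row 1, column 2; remove that cell from P, ejecting 6. So w(2) = 6. P is now [[3]].
Step i=1: Q has 1 at row 1, column 1; remove that cell from P, ejecting 3. So w(1) = 3. P is now [].

So w = 3 6 4 1 5 7 2.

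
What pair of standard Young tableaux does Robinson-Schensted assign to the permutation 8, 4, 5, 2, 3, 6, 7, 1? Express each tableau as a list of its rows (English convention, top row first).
Insert each entry of the permutation into P by Schensted row insertion, recording in Q the position of each new cell.

Insert 8: appended to row 1. P = [[8]], Q = [[1]].
Insert 4: 4 bumps 8 from row 1; 8 starts row 2. P = [[4], [8]], Q = [[1], [2]].
Insert 5: appended to row 1. P = [[4, 5], [8]], Q = [[1, 3], [2]].
Insert 2: 2 bumps 4 from row 1; 4 bumps 8 from row 2; 8 starts row 3. P = [[2, 5], [4], [8]], Q = [[1, 3], [2], [4]].
Insert 3: 3 bumps 5 from row 1; 5 appends to row 2. P = [[2, 3], [4, 5], [8]], Q = [[1, 3], [2, 5], [4]].
Insert 6: appended to row 1. P = [[2, 3, 6], [4, 5], [8]], Q = [[1, 3, 6], [2, 5], [4]].
Insert 7: appended to row 1. P = [[2, 3, 6, 7], [4, 5], [8]], Q = [[1, 3, 6, 7], [2, 5], [4]].
Insert 1: 1 bumps 2 from row 1; 2 bumps 4 from row 2; 4 bumps 8 from row 3; 8 starts row 4. P = [[1, 3, 6, 7], [2, 5], [4], [8]], Q = [[1, 3, 6, 7], [2, 5], [4], [8]].

So P = [[1, 3, 6, 7], [2, 5], [4], [8]], Q = [[1, 3, 6, 7], [2, 5], [4], [8]].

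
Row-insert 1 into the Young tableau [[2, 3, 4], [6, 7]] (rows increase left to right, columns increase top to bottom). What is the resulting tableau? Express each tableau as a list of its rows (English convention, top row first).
In row 1, 1 replaces 2 (the leftmost entry greater than 1); 2 is bumped to row 2. In row 2, 2 replaces 6 (the leftmost entry greater than 2); 6 is bumped to row 3. 6 starts a new row 3. The new tableau is [[1, 3, 4], [2, 7], [6]].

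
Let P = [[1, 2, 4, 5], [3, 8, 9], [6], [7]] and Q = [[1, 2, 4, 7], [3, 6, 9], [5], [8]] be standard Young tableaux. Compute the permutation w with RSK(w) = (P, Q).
Reverse the RSK construction: for i from n down to 1, find the cell of Q containing i, remove the entry at that cell from P, and reverse-bump it up through P; the value ejected from row 1 is w(i).

Step i=9: Q has 9 at row 2, column 3; remove 9 from row 2 of P and reverse-bump: 9 enters row 1 and ejects 5. So w(9) = 5. P is now [[1, 2, 4, 9], [3, 8], [6], [7]].
Step i=8: Q has 8 at row 4, column 1; remove 7 from row 4 of P and reverse-bump: 7 enters row 3 and ejects 6; 6 enters row 2 and ejects 3; 3 enters row 1 and ejects 2. So w(8) = 2. P is now [[1, 3, 4, 9], [6, 8], [7]].
Step i=7: Q has 7 at row 1, column 4; remove that cell from P, ejecting 9. So w(7) = 9. P is now [[1, 3, 4], [6, 8], [7]].
Step i=6: Q has 6 at row 2, column 2; remove 8 from row 2 of P and reverse-bump: 8 enters row 1 and ejects 4. So w(6) = 4. P is now [[1, 3, 8], [6], [7]].
Step i=5: Q has 5 at row 3, column 1; remove 7 from row 3 of P and reverse-bump: 7 enters row 2 and ejects 6; 6 enters row 1 and ejects 3. So w(5) = 3. P is now [[1, 6, 8], [7]].
Step i=4: Q has 4 at row 1, column 3; remove that cell from P, ejecting 8. So w(4) = 8. P is now [[1, 6], [7]].
Step i=3: Q has 3 at row 2, column 1; remove 7 from row 2 of P and reverse-bump: 7 enters row 1 and ejects 6. So w(3) = 6. P is now [[1, 7]].
Step i=2: Q has 2 at row 1, column 2; remove that cell from P, ejecting 7. So w(2) = 7. P is now [[1]].
Step i=1: Q has 1 at row 1, column 1; remove that cell from P, ejecting 1. So w(1) = 1. P is now [].

So w = 1 7 6 8 3 4 9 2 5.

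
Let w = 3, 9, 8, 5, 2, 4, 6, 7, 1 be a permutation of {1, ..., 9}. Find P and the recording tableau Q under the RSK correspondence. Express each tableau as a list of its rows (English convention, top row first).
Insert each entry of the permutation into P by Schensted row insertion, recording in Q the position of each new cell.

After inserting 3: P = [[3]].
After inserting 9: P = [[3, 9]].
After inserting 8: P = [[3, 8], [9]].
After inserting 5: P = [[3, 5], [8], [9]].
After inserting 2: P = [[2, 5], [3], [8], [9]].
After inserting 4: P = [[2, 4], [3, 5], [8], [9]].
After inserting 6: P = [[2, 4, 6], [3, 5], [8], [9]].
After inserting 7: P = [[2, 4, 6, 7], [3, 5], [8], [9]].
After inserting 1: P = [[1, 4, 6, 7], [2, 5], [3], [8], [9]].

So P = [[1, 4, 6, 7], [2, 5], [3], [8], [9]], Q = [[1, 2, 7, 8], [3, 6], [4], [5], [9]].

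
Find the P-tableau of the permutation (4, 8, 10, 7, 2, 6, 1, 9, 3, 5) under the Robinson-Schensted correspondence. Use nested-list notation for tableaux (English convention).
Insert 4: appended to row 1. P = [[4]].
Insert 8: appended to row 1. P = [[4, 8]].
Insert 10: appended to row 1. P = [[4, 8, 10]].
Insert 7: 7 bumps 8 from row 1; 8 starts row 2. P = [[4, 7, 10], [8]].
Insert 2: 2 bumps 4 from row 1; 4 bumps 8 from row 2; 8 starts row 3. P = [[2, 7, 10], [4], [8]].
Insert 6: 6 bumps 7 from row 1; 7 appends to row 2. P = [[2, 6, 10], [4, 7], [8]].
Insert 1: 1 bumps 2 from row 1; 2 bumps 4 from row 2; 4 bumps 8 from row 3; 8 starts row 4. P = [[1, 6, 10], [2, 7], [4], [8]].
Insert 9: 9 bumps 10 from row 1; 10 appends to row 2. P = [[1, 6, 9], [2, 7, 10], [4], [8]].
Insert 3: 3 bumps 6 from row 1; 6 bumps 7 from row 2; 7 appends to row 3. P = [[1, 3, 9], [2, 6, 10], [4, 7], [8]].
Insert 5: 5 bumps 9 from row 1; 9 bumps 10 from row 2; 10 appends to row 3. P = [[1, 3, 5], [2, 6, 9], [4, 7, 10], [8]].

So P = [[1, 3, 5], [2, 6, 9], [4, 7, 10], [8]].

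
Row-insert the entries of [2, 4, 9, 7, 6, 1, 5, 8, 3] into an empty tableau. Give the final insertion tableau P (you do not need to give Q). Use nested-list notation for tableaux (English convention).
Insert 2: appended to row 1. P = [[2]].
Insert 4: appended to row 1. P = [[2, 4]].
Insert 9: appended to row 1. P = [[2, 4, 9]].
Insert 7: 7 bumps 9 from row 1; 9 starts row 2. P = [[2, 4, 7], [9]].
Insert 6: 6 bumps 7 from row 1; 7 bumps 9 from row 2; 9 starts row 3. P = [[2, 4, 6], [7], [9]].
Insert 1: 1 bumps 2 from row 1; 2 bumps 7 from row 2; 7 bumps 9 from row 3; 9 starts row 4. P = [[1, 4, 6], [2], [7], [9]].
Insert 5: 5 bumps 6 from row 1; 6 appends to row 2. P = [[1, 4, 5], [2, 6], [7], [9]].
Insert 8: appended to row 1. P = [[1, 4, 5, 8], [2, 6], [7], [9]].
Insert 3: 3 bumps 4 from row 1; 4 bumps 6 from row 2; 6 bumps 7 from row 3; 7 bumps 9 from row 4; 9 starts row 5. P = [[1, 3, 5, 8], [2, 4], [6], [7], [9]].

So P = [[1, 3, 5, 8], [2, 4], [6], [7], [9]].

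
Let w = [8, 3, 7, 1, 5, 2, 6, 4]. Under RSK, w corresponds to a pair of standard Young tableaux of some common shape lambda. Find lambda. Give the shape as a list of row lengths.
[3, 3, 1, 1]

RSK row insertion gives P = [[1, 2, 4], [3, 5, 6], [7], [8]], which has shape [3, 3, 1, 1].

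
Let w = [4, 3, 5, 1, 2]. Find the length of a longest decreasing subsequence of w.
3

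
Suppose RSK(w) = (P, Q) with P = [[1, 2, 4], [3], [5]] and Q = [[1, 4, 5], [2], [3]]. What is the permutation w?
Reverse the RSK construction: for i from n down to 1, find the cell of Q containing i, remove the entry at that cell from P, and reverse-bump it up through P; the value ejected from row 1 is w(i).

Step i=5: Q has 5 at row 1, column 3; remove that cell from P, ejecting 4. So w(5) = 4. P is now [[1, 2], [3], [5]].
Step i=4: Q has 4 at row 1, column 2; remove that cell from P, ejecting 2. So w(4) = 2. P is now [[1], [3], [5]].
Step i=3: Q has 3 at row 3, column 1; remove 5 from row 3 of P and reverse-bump: 5 enters row 2 and ejects 3; 3 enters row 1 and ejects 1. So w(3) = 1. P is now [[3], [5]].
Step i=2: Q has 2 at row 2, column 1; remove 5 from row 2 of P and reverse-bump: 5 enters row 1 and ejects 3. So w(2) = 3. P is now [[5]].
Step i=1: Q has 1 at row 1, column 1; remove that cell from P, ejecting 5. So w(1) = 5. P is now [].

So w = 5 3 1 2 4.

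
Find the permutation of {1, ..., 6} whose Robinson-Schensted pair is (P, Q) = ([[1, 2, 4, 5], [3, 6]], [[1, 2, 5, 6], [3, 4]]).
Reverse RSK: for i = n, n-1, ..., 1, locate i in Q, remove the corresponding corner cell from P, and reverse-bump its entry up through P; the value ejected from row 1 is w(i).

So w = 3 6 1 2 4 5.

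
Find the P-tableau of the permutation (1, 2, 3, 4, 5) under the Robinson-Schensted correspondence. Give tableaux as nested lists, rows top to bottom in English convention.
Insert 1: appended to row 1. P = [[1]].
Insert 2: appended to row 1. P = [[1, 2]].
Insert 3: appended to row 1. P = [[1, 2, 3]].
Insert 4: appended to row 1. P = [[1, 2, 3, 4]].
Insert 5: appended to row 1. P = [[1, 2, 3, 4, 5]].

So P = [[1, 2, 3, 4, 5]].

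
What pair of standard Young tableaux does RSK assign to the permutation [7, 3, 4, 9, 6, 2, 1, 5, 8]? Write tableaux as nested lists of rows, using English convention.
P = [[1, 4, 5, 8], [2, 6], [3, 9], [7]], Q = [[1, 3, 4, 9], [2, 5], [6, 8], [7]]

Insert each entry of the permutation into P by Schensted row insertion, recording in Q the position of each new cell.

Insert 7: appended to row 1. P = [[7]].
Insert 3: 3 bumps 7 from row 1; 7 starts row 2. P = [[3], [7]].
Insert 4: appended to row 1. P = [[3, 4], [7]].
Insert 9: appended to row 1. P = [[3, 4, 9], [7]].
Insert 6: 6 bumps 9 from row 1; 9 appends to row 2. P = [[3, 4, 6], [7, 9]].
Insert 2: 2 bumps 3 from row 1; 3 bumps 7 from row 2; 7 starts row 3. P = [[2, 4, 6], [3, 9], [7]].
Insert 1: 1 bumps 2 from row 1; 2 bumps 3 from row 2; 3 bumps 7 from row 3; 7 starts row 4. P = [[1, 4, 6], [2, 9], [3], [7]].
Insert 5: 5 bumps 6 from row 1; 6 bumps 9 from row 2; 9 appends to row 3. P = [[1, 4, 5], [2, 6], [3, 9], [7]].
Insert 8: appended to row 1. P = [[1, 4, 5, 8], [2, 6], [3, 9], [7]].

So P = [[1, 4, 5, 8], [2, 6], [3, 9], [7]], Q = [[1, 3, 4, 9], [2, 5], [6, 8], [7]].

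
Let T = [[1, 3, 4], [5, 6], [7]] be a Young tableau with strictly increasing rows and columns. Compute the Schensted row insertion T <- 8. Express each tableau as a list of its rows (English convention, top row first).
8 is larger than every entry of row 1, so it is appended to row 1. The new tableau is [[1, 3, 4, 8], [5, 6], [7]].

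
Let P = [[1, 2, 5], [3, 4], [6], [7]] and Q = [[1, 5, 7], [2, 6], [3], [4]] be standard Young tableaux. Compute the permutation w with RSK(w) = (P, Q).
7 6 3 1 4 2 5

Reverse the RSK construction: for i from n down to 1, find the cell of Q containing i, remove the entry at that cell from P, and reverse-bump it up through P; the value ejected from row 1 is w(i).

Step i=7: Q has 7 at row 1, column 3; remove that cell from P, ejecting 5. So w(7) = 5. P is now [[1, 2], [3, 4], [6], [7]].
Step i=6: Q has 6 at row 2, column 2; remove 4 from row 2 of P and reverse-bump: 4 enters row 1 and ejects 2. So w(6) = 2. P is now [[1, 4], [3], [6], [7]].
Step i=5: Q has 5 at row 1, column 2; remove that cell from P, ejecting 4. So w(5) = 4. P is now [[1], [3], [6], [7]].
Step i=4: Q has 4 at row 4, column 1; remove 7 from row 4 of P and reverse-bump: 7 enters row 3 and ejects 6; 6 enters row 2 and ejects 3; 3 enters row 1 and ejects 1. So w(4) = 1. P is now [[3], [6], [7]].
Step i=3: Q has 3 at row 3, column 1; remove 7 from row 3 of P and reverse-bump: 7 enters row 2 and ejects 6; 6 enters row 1 and ejects 3. So w(3) = 3. P is now [[6], [7]].
Step i=2: Q has 2 at row 2, column 1; remove 7 from row 2 of P and reverse-bump: 7 enters row 1 and ejects 6. So w(2) = 6. P is now [[7]].
Step i=1: Q has 1 at row 1, column 1; remove that cell from P, ejecting 7. So w(1) = 7. P is now [].

So w = 7 6 3 1 4 2 5.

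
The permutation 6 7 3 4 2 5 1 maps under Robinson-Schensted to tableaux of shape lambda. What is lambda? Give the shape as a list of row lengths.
[3, 2, 1, 1]

Row-insert each entry into an empty tableau.

After inserting 6: P = [[6]].
After inserting 7: P = [[6, 7]].
After inserting 3: P = [[3, 7], [6]].
After inserting 4: P = [[3, 4], [6, 7]].
After inserting 2: P = [[2, 4], [3, 7], [6]].
After inserting 5: P = [[2, 4, 5], [3, 7], [6]].
After inserting 1: P = [[1, 4, 5], [2, 7], [3], [6]].

The final insertion tableau P = [[1, 4, 5], [2, 7], [3], [6]] has shape [3, 2, 1, 1].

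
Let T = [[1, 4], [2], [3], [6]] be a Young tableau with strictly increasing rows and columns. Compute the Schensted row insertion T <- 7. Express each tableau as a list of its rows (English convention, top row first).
7 is larger than every entry of row 1, so it is appended to row 1. The new tableau is [[1, 4, 7], [2], [3], [6]].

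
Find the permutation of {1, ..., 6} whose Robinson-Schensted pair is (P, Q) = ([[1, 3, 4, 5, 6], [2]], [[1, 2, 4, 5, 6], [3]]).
2 3 1 4 5 6

Reverse RSK: for i = n, n-1, ..., 1, locate i in Q, remove the corresponding corner cell from P, and reverse-bump its entry up through P; the value ejected from row 1 is w(i).

So w = 2 3 1 4 5 6.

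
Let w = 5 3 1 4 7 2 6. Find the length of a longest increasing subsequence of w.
3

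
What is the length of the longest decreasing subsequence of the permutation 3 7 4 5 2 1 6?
4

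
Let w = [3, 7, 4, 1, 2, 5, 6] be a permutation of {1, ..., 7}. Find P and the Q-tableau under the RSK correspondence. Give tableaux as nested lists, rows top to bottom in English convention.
Insert each entry of the permutation into P by Schensted row insertion, recording in Q the position of each new cell.

Insert 3: appended to row 1. P = [[3]].
Insert 7: appended to row 1. P = [[3, 7]].
Insert 4: 4 bumps 7 from row 1; 7 starts row 2. P = [[3, 4], [7]].
Insert 1: 1 bumps 3 from row 1; 3 bumps 7 from row 2; 7 starts row 3. P = [[1, 4], [3], [7]].
Insert 2: 2 bumps 4 from row 1; 4 appends to row 2. P = [[1, 2], [3, 4], [7]].
Insert 5: appended to row 1. P = [[1, 2, 5], [3, 4], [7]].
Insert 6: appended to row 1. P = [[1, 2, 5, 6], [3, 4], [7]].

So P = [[1, 2, 5, 6], [3, 4], [7]], Q = [[1, 2, 6, 7], [3, 5], [4]].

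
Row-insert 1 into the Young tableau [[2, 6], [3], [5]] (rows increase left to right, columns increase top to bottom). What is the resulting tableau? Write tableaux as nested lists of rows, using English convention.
In row 1, 1 replaces 2 (the leftmost entry greater than 1); 2 is bumped to row 2. In row 2, 2 replaces 3 (the leftmost entry greater than 2); 3 is bumped to row 3. In row 3, 3 replaces 5 (the leftmost entry greater than 3); 5 is bumped to row 4. 5 starts a new row 4. The new tableau is [[1, 6], [2], [3], [5]].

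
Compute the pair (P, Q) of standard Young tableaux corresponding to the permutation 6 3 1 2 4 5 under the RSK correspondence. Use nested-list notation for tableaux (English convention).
P = [[1, 2, 4, 5], [3], [6]], Q = [[1, 4, 5, 6], [2], [3]]

Insert each entry of the permutation into P by Schensted row insertion, recording in Q the position of each new cell.

Insert 6: appended to row 1. P = [[6]].
Insert 3: 3 bumps 6 from row 1; 6 starts row 2. P = [[3], [6]].
Insert 1: 1 bumps 3 from row 1; 3 bumps 6 from row 2; 6 starts row 3. P = [[1], [3], [6]].
Insert 2: appended to row 1. P = [[1, 2], [3], [6]].
Insert 4: appended to row 1. P = [[1, 2, 4], [3], [6]].
Insert 5: appended to row 1. P = [[1, 2, 4, 5], [3], [6]].

So P = [[1, 2, 4, 5], [3], [6]], Q = [[1, 4, 5, 6], [2], [3]].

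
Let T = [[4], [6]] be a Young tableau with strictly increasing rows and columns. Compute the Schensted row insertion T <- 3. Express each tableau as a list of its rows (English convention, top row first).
[[3], [4], [6]]

In row 1, 3 replaces 4 (the leftmost entry greater than 3); 4 is bumped to row 2. In row 2, 4 replaces 6 (the leftmost entry greater than 4); 6 is bumped to row 3. 6 starts a new row 3. The new tableau is [[3], [4], [6]].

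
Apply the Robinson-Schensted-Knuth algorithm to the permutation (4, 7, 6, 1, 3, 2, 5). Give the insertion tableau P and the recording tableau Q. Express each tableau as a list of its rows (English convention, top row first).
Insert each entry of the permutation into P by Schensted row insertion, recording in Q the position of each new cell.

Insert 4: appended to row 1. P = [[4]], Q = [[1]].
Insert 7: appended to row 1. P = [[4, 7]], Q = [[1, 2]].
Insert 6: 6 bumps 7 from row 1; 7 starts row 2. P = [[4, 6], [7]], Q = [[1, 2], [3]].
Insert 1: 1 bumps 4 from row 1; 4 bumps 7 from row 2; 7 starts row 3. P = [[1, 6], [4], [7]], Q = [[1, 2], [3], [4]].
Insert 3: 3 bumps 6 from row 1; 6 appends to row 2. P = [[1, 3], [4, 6], [7]], Q = [[1, 2], [3, 5], [4]].
Insert 2: 2 bumps 3 from row 1; 3 bumps 4 from row 2; 4 bumps 7 from row 3; 7 starts row 4. P = [[1, 2], [3, 6], [4], [7]], Q = [[1, 2], [3, 5], [4], [6]].
Insert 5: appended to row 1. P = [[1, 2, 5], [3, 6], [4], [7]], Q = [[1, 2, 7], [3, 5], [4], [6]].

So P = [[1, 2, 5], [3, 6], [4], [7]], Q = [[1, 2, 7], [3, 5], [4], [6]].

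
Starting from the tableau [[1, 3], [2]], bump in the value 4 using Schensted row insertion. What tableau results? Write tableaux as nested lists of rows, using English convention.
[[1, 3, 4], [2]]

4 is larger than every entry of row 1, so it is appended to row 1. The new tableau is [[1, 3, 4], [2]].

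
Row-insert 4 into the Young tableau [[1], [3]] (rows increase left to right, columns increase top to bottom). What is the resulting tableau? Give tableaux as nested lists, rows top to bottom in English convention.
4 is larger than every entry of row 1, so it is appended to row 1. The new tableau is [[1, 4], [3]].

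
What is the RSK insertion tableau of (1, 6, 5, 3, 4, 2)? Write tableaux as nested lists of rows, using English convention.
After inserting 1: P = [[1]].
After inserting 6: P = [[1, 6]].
After inserting 5: P = [[1, 5], [6]].
After inserting 3: P = [[1, 3], [5], [6]].
After inserting 4: P = [[1, 3, 4], [5], [6]].
After inserting 2: P = [[1, 2, 4], [3], [5], [6]].

So P = [[1, 2, 4], [3], [5], [6]].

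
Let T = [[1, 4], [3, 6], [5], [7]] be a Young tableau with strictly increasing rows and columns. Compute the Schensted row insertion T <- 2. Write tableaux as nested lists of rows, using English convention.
[[1, 2], [3, 4], [5, 6], [7]]

In row 1, 2 replaces 4 (the leftmost entry greater than 2); 4 is bumped to row 2. In row 2, 4 replaces 6 (the leftmost entry greater than 4); 6 is bumped to row 3. 6 is appended to row 3. The new tableau is [[1, 2], [3, 4], [5, 6], [7]].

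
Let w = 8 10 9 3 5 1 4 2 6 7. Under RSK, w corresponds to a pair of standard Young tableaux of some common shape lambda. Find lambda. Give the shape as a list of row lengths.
Row-insert each entry into an empty tableau.

After inserting 8: P = [[8]].
After inserting 10: P = [[8, 10]].
After inserting 9: P = [[8, 9], [10]].
After inserting 3: P = [[3, 9], [8], [10]].
After inserting 5: P = [[3, 5], [8, 9], [10]].
After inserting 1: P = [[1, 5], [3, 9], [8], [10]].
After inserting 4: P = [[1, 4], [3, 5], [8, 9], [10]].
After inserting 2: P = [[1, 2], [3, 4], [5, 9], [8], [10]].
After inserting 6: P = [[1, 2, 6], [3, 4], [5, 9], [8], [10]].
After inserting 7: P = [[1, 2, 6, 7], [3, 4], [5, 9], [8], [10]].

The final insertion tableau P = [[1, 2, 6, 7], [3, 4], [5, 9], [8], [10]] has shape [4, 2, 2, 1, 1].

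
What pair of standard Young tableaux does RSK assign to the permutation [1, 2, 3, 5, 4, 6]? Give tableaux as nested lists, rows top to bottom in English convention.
P = [[1, 2, 3, 4, 6], [5]], Q = [[1, 2, 3, 4, 6], [5]]

Insert each entry of the permutation into P by Schensted row insertion, recording in Q the position of each new cell.

Insert 1: appended to row 1. P = [[1]], Q = [[1]].
Insert 2: appended to row 1. P = [[1, 2]], Q = [[1, 2]].
Insert 3: appended to row 1. P = [[1, 2, 3]], Q = [[1, 2, 3]].
Insert 5: appended to row 1. P = [[1, 2, 3, 5]], Q = [[1, 2, 3, 4]].
Insert 4: 4 bumps 5 from row 1; 5 starts row 2. P = [[1, 2, 3, 4], [5]], Q = [[1, 2, 3, 4], [5]].
Insert 6: appended to row 1. P = [[1, 2, 3, 4, 6], [5]], Q = [[1, 2, 3, 4, 6], [5]].

So P = [[1, 2, 3, 4, 6], [5]], Q = [[1, 2, 3, 4, 6], [5]].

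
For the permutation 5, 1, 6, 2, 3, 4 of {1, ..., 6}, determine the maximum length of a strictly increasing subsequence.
4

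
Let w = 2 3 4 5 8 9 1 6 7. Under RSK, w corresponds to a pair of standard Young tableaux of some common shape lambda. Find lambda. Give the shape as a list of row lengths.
Row-insert each entry into an empty tableau.

After inserting 2: P = [[2]].
After inserting 3: P = [[2, 3]].
After inserting 4: P = [[2, 3, 4]].
After inserting 5: P = [[2, 3, 4, 5]].
After inserting 8: P = [[2, 3, 4, 5, 8]].
After inserting 9: P = [[2, 3, 4, 5, 8, 9]].
After inserting 1: P = [[1, 3, 4, 5, 8, 9], [2]].
After inserting 6: P = [[1, 3, 4, 5, 6, 9], [2, 8]].
After inserting 7: P = [[1, 3, 4, 5, 6, 7], [2, 8, 9]].

The final insertion tableau P = [[1, 3, 4, 5, 6, 7], [2, 8, 9]] has shape [6, 3].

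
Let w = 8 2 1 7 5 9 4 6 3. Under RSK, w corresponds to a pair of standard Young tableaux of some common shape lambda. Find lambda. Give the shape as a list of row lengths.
[3, 3, 1, 1, 1]

Row-insert each entry into an empty tableau.

After inserting 8: P = [[8]].
After inserting 2: P = [[2], [8]].
After inserting 1: P = [[1], [2], [8]].
After inserting 7: P = [[1, 7], [2], [8]].
After inserting 5: P = [[1, 5], [2, 7], [8]].
After inserting 9: P = [[1, 5, 9], [2, 7], [8]].
After inserting 4: P = [[1, 4, 9], [2, 5], [7], [8]].
After inserting 6: P = [[1, 4, 6], [2, 5, 9], [7], [8]].
After inserting 3: P = [[1, 3, 6], [2, 4, 9], [5], [7], [8]].

The final insertion tableau P = [[1, 3, 6], [2, 4, 9], [5], [7], [8]] has shape [3, 3, 1, 1, 1].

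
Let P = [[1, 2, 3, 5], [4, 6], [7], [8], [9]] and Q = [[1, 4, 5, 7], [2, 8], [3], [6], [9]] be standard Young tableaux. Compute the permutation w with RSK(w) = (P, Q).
9 8 1 2 4 3 7 6 5

Reverse the RSK construction: for i from n down to 1, find the cell of Q containing i, remove the entry at that cell from P, and reverse-bump it up through P; the value ejected from row 1 is w(i).

Step i=9: Q has 9 at row 5, column 1; remove 9 from row 5 of P and reverse-bump: 9 enters row 4 and ejects 8; 8 enters row 3 and ejects 7; 7 enters row 2 and ejects 6; 6 enters row 1 and ejects 5. So w(9) = 5. P is now [[1, 2, 3, 6], [4, 7], [8], [9]].
Step i=8: Q has 8 at row 2, column 2; remove 7 from row 2 of P and reverse-bump: 7 enters row 1 and ejects 6. So w(8) = 6. P is now [[1, 2, 3, 7], [4], [8], [9]].
Step i=7: Q has 7 at row 1, column 4; remove that cell from P, ejecting 7. So w(7) = 7. P is now [[1, 2, 3], [4], [8], [9]].
Step i=6: Q has 6 at row 4, column 1; remove 9 from row 4 of P and reverse-bump: 9 enters row 3 and ejects 8; 8 enters row 2 and ejects 4; 4 enters row 1 and ejects 3. So w(6) = 3. P is now [[1, 2, 4], [8], [9]].
Step i=5: Q has 5 at row 1, column 3; remove that cell from P, ejecting 4. So w(5) = 4. P is now [[1, 2], [8], [9]].
Step i=4: Q has 4 at row 1, column 2; remove that cell from P, ejecting 2. So w(4) = 2. P is now [[1], [8], [9]].
Step i=3: Q has 3 at row 3, column 1; remove 9 from row 3 of P and reverse-bump: 9 enters row 2 and ejects 8; 8 enters row 1 and ejects 1. So w(3) = 1. P is now [[8], [9]].
Step i=2: Q has 2 at row 2, column 1; remove 9 from row 2 of P and reverse-bump: 9 enters row 1 and ejects 8. So w(2) = 8. P is now [[9]].
Step i=1: Q has 1 at row 1, column 1; remove that cell from P, ejecting 9. So w(1) = 9. P is now [].

So w = 9 8 1 2 4 3 7 6 5.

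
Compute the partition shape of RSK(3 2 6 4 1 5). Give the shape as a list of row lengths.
Row-insert each entry into an empty tableau.

After inserting 3: P = [[3]].
After inserting 2: P = [[2], [3]].
After inserting 6: P = [[2, 6], [3]].
After inserting 4: P = [[2, 4], [3, 6]].
After inserting 1: P = [[1, 4], [2, 6], [3]].
After inserting 5: P = [[1, 4, 5], [2, 6], [3]].

The final insertion tableau P = [[1, 4, 5], [2, 6], [3]] has shape [3, 2, 1].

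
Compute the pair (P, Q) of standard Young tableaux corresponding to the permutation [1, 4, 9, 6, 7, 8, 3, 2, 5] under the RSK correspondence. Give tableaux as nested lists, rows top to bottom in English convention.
P = [[1, 2, 5, 7, 8], [3, 6], [4], [9]], Q = [[1, 2, 3, 5, 6], [4, 9], [7], [8]]

Insert each entry of the permutation into P by Schensted row insertion, recording in Q the position of each new cell.

Insert 1: appended to row 1. P = [[1]], Q = [[1]].
Insert 4: appended to row 1. P = [[1, 4]], Q = [[1, 2]].
Insert 9: appended to row 1. P = [[1, 4, 9]], Q = [[1, 2, 3]].
Insert 6: 6 bumps 9 from row 1; 9 starts row 2. P = [[1, 4, 6], [9]], Q = [[1, 2, 3], [4]].
Insert 7: appended to row 1. P = [[1, 4, 6, 7], [9]], Q = [[1, 2, 3, 5], [4]].
Insert 8: appended to row 1. P = [[1, 4, 6, 7, 8], [9]], Q = [[1, 2, 3, 5, 6], [4]].
Insert 3: 3 bumps 4 from row 1; 4 bumps 9 from row 2; 9 starts row 3. P = [[1, 3, 6, 7, 8], [4], [9]], Q = [[1, 2, 3, 5, 6], [4], [7]].
Insert 2: 2 bumps 3 from row 1; 3 bumps 4 from row 2; 4 bumps 9 from row 3; 9 starts row 4. P = [[1, 2, 6, 7, 8], [3], [4], [9]], Q = [[1, 2, 3, 5, 6], [4], [7], [8]].
Insert 5: 5 bumps 6 from row 1; 6 appends to row 2. P = [[1, 2, 5, 7, 8], [3, 6], [4], [9]], Q = [[1, 2, 3, 5, 6], [4, 9], [7], [8]].

So P = [[1, 2, 5, 7, 8], [3, 6], [4], [9]], Q = [[1, 2, 3, 5, 6], [4, 9], [7], [8]].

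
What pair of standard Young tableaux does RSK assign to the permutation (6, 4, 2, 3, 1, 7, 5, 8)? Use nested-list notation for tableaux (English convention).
Insert each entry of the permutation into P by Schensted row insertion, recording in Q the position of each new cell.

Insert 6: appended to row 1. P = [[6]].
Insert 4: 4 bumps 6 from row 1; 6 starts row 2. P = [[4], [6]].
Insert 2: 2 bumps 4 from row 1; 4 bumps 6 from row 2; 6 starts row 3. P = [[2], [4], [6]].
Insert 3: appended to row 1. P = [[2, 3], [4], [6]].
Insert 1: 1 bumps 2 from row 1; 2 bumps 4 from row 2; 4 bumps 6 from row 3; 6 starts row 4. P = [[1, 3], [2], [4], [6]].
Insert 7: appended to row 1. P = [[1, 3, 7], [2], [4], [6]].
Insert 5: 5 bumps 7 from row 1; 7 appends to row 2. P = [[1, 3, 5], [2, 7], [4], [6]].
Insert 8: appended to row 1. P = [[1, 3, 5, 8], [2, 7], [4], [6]].

So P = [[1, 3, 5, 8], [2, 7], [4], [6]], Q = [[1, 4, 6, 8], [2, 7], [3], [5]].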